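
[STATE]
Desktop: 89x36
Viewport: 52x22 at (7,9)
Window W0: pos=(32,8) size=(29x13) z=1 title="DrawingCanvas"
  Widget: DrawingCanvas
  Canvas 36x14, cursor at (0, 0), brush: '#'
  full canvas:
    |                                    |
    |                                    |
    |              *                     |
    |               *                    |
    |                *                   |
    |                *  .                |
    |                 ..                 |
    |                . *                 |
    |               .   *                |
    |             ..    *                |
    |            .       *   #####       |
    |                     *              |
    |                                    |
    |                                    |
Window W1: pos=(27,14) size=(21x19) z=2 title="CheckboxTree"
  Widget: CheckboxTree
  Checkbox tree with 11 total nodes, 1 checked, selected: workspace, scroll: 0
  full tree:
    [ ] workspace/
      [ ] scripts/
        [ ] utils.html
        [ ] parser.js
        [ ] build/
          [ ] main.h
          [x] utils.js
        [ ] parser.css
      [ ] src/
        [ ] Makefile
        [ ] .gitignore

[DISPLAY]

                         ┃ DrawingCanvas            
                         ┠──────────────────────────
                         ┃+                         
                         ┃                          
                         ┃              *           
                    ┏━━━━━━━━━━━━━━━━━━━┓*          
                    ┃ CheckboxTree      ┃ *         
                    ┠───────────────────┨ *  .      
                    ┃>[-] workspace/    ┃  ..       
                    ┃   [-] scripts/    ┃ . *       
                    ┃     [ ] utils.html┃.   *      
                    ┃     [ ] parser.js ┃━━━━━━━━━━━
                    ┃     [-] build/    ┃           
                    ┃       [ ] main.h  ┃           
                    ┃       [x] utils.js┃           
                    ┃     [ ] parser.css┃           
                    ┃   [ ] src/        ┃           
                    ┃     [ ] Makefile  ┃           
                    ┃     [ ] .gitignore┃           
                    ┃                   ┃           
                    ┃                   ┃           
                    ┃                   ┃           


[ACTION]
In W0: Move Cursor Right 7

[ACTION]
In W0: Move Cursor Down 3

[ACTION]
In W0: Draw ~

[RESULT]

                         ┃ DrawingCanvas            
                         ┠──────────────────────────
                         ┃                          
                         ┃                          
                         ┃              *           
                    ┏━━━━━━━━━━━━━━━━━━━┓*          
                    ┃ CheckboxTree      ┃ *         
                    ┠───────────────────┨ *  .      
                    ┃>[-] workspace/    ┃  ..       
                    ┃   [-] scripts/    ┃ . *       
                    ┃     [ ] utils.html┃.   *      
                    ┃     [ ] parser.js ┃━━━━━━━━━━━
                    ┃     [-] build/    ┃           
                    ┃       [ ] main.h  ┃           
                    ┃       [x] utils.js┃           
                    ┃     [ ] parser.css┃           
                    ┃   [ ] src/        ┃           
                    ┃     [ ] Makefile  ┃           
                    ┃     [ ] .gitignore┃           
                    ┃                   ┃           
                    ┃                   ┃           
                    ┃                   ┃           


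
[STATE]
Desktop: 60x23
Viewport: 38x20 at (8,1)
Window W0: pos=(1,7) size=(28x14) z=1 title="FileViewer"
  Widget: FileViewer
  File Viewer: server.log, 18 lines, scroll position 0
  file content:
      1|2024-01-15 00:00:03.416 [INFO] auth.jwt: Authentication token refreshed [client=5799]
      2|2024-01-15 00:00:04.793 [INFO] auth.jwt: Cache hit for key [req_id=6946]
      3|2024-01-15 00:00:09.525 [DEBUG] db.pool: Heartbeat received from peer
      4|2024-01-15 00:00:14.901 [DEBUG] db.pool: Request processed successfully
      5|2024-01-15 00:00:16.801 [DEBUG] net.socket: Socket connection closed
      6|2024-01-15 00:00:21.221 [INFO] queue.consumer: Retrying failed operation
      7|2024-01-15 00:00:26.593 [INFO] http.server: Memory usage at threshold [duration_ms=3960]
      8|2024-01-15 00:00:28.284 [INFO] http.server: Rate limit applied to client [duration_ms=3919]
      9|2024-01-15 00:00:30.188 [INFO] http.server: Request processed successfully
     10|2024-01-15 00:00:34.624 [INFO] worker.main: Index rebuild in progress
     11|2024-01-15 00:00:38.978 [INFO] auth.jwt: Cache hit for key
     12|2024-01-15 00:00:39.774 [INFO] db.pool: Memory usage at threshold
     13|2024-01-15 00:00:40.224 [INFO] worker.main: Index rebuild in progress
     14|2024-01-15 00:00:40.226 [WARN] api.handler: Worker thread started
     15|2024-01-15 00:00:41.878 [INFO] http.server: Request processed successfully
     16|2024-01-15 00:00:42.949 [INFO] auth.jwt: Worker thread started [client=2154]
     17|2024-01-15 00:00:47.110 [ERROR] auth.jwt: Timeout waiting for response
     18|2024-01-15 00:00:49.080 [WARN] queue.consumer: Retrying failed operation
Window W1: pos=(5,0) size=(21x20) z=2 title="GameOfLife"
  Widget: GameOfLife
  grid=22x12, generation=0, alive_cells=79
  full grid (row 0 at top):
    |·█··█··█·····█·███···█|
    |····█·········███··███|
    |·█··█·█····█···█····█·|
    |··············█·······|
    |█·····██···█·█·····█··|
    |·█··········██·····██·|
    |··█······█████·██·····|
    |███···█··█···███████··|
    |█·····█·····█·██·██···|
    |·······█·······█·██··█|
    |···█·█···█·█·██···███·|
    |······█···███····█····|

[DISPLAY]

ameOfLife        ┃                    
─────────────────┨                    
n: 0             ┃                    
·█··█·····█·███··┃                    
·█·········███··█┃                    
·█·█····█···█····┃                    
···········█·····┃━━┓                 
···██···█·█·····█┃  ┃                 
·········██·····█┃──┨                 
······█████·██···┃[▲┃                 
···█··█···███████┃[█┃                 
···█·····█·██·██·┃[░┃                 
····█·······█·██·┃[░┃                 
█·█···█·█·██···██┃[░┃                 
···█···███····█··┃[░┃                 
                 ┃[░┃                 
                 ┃[░┃                 
                 ┃[░┃                 
━━━━━━━━━━━━━━━━━┛[▼┃                 
━━━━━━━━━━━━━━━━━━━━┛                 


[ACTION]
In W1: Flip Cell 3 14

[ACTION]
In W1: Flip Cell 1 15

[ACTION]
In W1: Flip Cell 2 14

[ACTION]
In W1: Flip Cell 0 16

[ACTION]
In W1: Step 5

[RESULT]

ameOfLife        ┃                    
─────────────────┨                    
n: 5             ┃                    
···········████··┃                    
··█······██···█··┃                    
··██·····██·█·█··┃                    
····█····██·██···┃━━┓                 
···█·······█·····┃  ┃                 
···█···█·········┃──┨                 
······█·█········┃[▲┃                 
·················┃[█┃                 
··········██·····┃[░┃                 
··██····█·······█┃[░┃                 
······██··█····█·┃[░┃                 
·······█··██·····┃[░┃                 
                 ┃[░┃                 
                 ┃[░┃                 
                 ┃[░┃                 
━━━━━━━━━━━━━━━━━┛[▼┃                 
━━━━━━━━━━━━━━━━━━━━┛                 


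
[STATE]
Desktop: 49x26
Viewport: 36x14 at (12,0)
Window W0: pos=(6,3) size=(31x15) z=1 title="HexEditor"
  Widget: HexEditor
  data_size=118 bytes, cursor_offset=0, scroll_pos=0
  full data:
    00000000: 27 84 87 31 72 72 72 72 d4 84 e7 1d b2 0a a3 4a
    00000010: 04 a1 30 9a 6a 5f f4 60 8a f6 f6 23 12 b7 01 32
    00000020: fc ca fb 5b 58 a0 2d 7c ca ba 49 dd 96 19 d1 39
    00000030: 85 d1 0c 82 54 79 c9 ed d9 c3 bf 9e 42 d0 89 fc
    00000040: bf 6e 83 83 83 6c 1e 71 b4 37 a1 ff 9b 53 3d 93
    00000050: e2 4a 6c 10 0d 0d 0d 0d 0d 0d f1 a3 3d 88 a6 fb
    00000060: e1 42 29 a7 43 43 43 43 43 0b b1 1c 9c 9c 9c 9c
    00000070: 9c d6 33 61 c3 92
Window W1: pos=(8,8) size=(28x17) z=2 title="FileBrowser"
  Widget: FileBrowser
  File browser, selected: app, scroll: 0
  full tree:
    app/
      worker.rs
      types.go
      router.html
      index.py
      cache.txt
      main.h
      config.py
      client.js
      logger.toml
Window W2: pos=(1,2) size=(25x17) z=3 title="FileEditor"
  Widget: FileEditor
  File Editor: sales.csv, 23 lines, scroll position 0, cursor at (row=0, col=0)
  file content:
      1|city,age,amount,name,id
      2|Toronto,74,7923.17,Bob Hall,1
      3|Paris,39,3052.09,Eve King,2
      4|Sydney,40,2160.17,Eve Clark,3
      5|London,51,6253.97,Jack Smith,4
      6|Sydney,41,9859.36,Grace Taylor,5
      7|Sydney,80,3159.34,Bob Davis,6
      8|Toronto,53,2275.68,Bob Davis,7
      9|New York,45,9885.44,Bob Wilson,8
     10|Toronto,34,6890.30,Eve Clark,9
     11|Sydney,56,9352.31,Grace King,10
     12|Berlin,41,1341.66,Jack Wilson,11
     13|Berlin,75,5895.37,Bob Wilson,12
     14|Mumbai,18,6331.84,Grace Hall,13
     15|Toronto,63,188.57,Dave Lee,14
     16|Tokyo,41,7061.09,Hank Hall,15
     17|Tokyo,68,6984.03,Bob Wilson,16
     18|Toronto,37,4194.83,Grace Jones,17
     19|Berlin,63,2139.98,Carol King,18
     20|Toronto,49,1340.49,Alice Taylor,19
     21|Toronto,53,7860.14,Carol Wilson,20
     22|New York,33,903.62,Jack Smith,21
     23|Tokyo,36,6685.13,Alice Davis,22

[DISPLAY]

                                    
                                    
━━━━━━━━━━━━━┓                      
r            ┃━━━━━━━━━━┓           
─────────────┨          ┃           
mount,name,i▲┃──────────┨           
,7923.17,Bob█┃31 72 72 7┃           
052.09,Eve K░┃9a 6a 5f f┃           
2160.17,Eve ░┃━━━━━━━━━┓┃           
6253.97,Jack░┃         ┃┃           
9859.36,Grac░┃─────────┨┃           
3159.34,Bob ░┃         ┃┃           
,2275.68,Bob░┃         ┃┃           
5,9885.44,Bo░┃         ┃┃           


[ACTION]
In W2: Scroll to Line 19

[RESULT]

                                    
                                    
━━━━━━━━━━━━━┓                      
r            ┃━━━━━━━━━━┓           
─────────────┨          ┃           
9352.31,Grac▲┃──────────┨           
1341.66,Jack░┃31 72 72 7┃           
5895.37,Bob ░┃9a 6a 5f f┃           
6331.84,Grac░┃━━━━━━━━━┓┃           
,188.57,Dave░┃         ┃┃           
061.09,Hank ░┃─────────┨┃           
984.03,Bob W░┃         ┃┃           
,4194.83,Gra░┃         ┃┃           
2139.98,Caro░┃         ┃┃           


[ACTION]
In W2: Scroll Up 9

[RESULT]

                                    
                                    
━━━━━━━━━━━━━┓                      
r            ┃━━━━━━━━━━┓           
─────────────┨          ┃           
,7923.17,Bob▲┃──────────┨           
052.09,Eve K░┃31 72 72 7┃           
2160.17,Eve █┃9a 6a 5f f┃           
6253.97,Jack░┃━━━━━━━━━┓┃           
9859.36,Grac░┃         ┃┃           
3159.34,Bob ░┃─────────┨┃           
,2275.68,Bob░┃         ┃┃           
5,9885.44,Bo░┃         ┃┃           
,6890.30,Eve░┃         ┃┃           


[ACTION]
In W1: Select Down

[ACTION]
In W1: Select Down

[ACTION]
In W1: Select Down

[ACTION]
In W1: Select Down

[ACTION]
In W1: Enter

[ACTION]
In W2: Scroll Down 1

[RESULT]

                                    
                                    
━━━━━━━━━━━━━┓                      
r            ┃━━━━━━━━━━┓           
─────────────┨          ┃           
052.09,Eve K▲┃──────────┨           
2160.17,Eve ░┃31 72 72 7┃           
6253.97,Jack░┃9a 6a 5f f┃           
9859.36,Grac█┃━━━━━━━━━┓┃           
3159.34,Bob ░┃         ┃┃           
,2275.68,Bob░┃─────────┨┃           
5,9885.44,Bo░┃         ┃┃           
,6890.30,Eve░┃         ┃┃           
9352.31,Grac░┃         ┃┃           


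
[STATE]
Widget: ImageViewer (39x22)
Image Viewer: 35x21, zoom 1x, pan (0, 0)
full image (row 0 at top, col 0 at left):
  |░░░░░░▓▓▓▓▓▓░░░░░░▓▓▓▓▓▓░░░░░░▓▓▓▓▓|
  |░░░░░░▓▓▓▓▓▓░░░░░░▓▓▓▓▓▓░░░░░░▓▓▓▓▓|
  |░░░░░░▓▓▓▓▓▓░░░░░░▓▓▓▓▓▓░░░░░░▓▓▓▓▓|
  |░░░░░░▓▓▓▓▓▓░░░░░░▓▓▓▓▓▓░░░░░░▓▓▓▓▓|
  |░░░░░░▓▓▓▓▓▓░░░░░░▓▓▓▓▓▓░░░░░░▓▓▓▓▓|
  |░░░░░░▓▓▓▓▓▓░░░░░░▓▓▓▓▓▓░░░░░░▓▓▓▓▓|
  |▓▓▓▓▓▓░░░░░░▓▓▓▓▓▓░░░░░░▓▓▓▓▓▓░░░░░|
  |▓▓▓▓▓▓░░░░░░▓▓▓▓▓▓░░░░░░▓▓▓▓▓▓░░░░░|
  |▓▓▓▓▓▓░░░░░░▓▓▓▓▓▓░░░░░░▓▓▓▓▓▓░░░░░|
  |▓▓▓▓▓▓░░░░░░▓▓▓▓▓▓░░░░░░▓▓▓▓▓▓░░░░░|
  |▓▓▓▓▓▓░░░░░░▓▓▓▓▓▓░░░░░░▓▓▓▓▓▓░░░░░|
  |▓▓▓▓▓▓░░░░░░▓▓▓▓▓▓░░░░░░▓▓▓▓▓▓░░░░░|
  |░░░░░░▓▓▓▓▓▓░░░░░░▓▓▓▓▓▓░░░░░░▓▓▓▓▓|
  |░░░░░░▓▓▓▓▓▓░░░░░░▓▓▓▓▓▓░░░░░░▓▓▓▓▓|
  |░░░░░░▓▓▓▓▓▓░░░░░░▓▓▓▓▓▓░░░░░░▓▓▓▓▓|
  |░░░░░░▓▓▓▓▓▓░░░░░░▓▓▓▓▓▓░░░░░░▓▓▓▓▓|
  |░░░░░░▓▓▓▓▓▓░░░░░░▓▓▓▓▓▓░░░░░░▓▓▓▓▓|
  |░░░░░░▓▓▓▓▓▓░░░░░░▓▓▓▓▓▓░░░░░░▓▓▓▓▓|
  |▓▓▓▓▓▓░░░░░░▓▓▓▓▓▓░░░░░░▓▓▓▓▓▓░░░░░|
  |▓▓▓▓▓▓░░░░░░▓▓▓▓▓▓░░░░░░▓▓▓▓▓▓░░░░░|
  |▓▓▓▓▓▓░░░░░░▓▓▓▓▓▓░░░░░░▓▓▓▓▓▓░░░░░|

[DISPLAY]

░░░░░░▓▓▓▓▓▓░░░░░░▓▓▓▓▓▓░░░░░░▓▓▓▓▓    
░░░░░░▓▓▓▓▓▓░░░░░░▓▓▓▓▓▓░░░░░░▓▓▓▓▓    
░░░░░░▓▓▓▓▓▓░░░░░░▓▓▓▓▓▓░░░░░░▓▓▓▓▓    
░░░░░░▓▓▓▓▓▓░░░░░░▓▓▓▓▓▓░░░░░░▓▓▓▓▓    
░░░░░░▓▓▓▓▓▓░░░░░░▓▓▓▓▓▓░░░░░░▓▓▓▓▓    
░░░░░░▓▓▓▓▓▓░░░░░░▓▓▓▓▓▓░░░░░░▓▓▓▓▓    
▓▓▓▓▓▓░░░░░░▓▓▓▓▓▓░░░░░░▓▓▓▓▓▓░░░░░    
▓▓▓▓▓▓░░░░░░▓▓▓▓▓▓░░░░░░▓▓▓▓▓▓░░░░░    
▓▓▓▓▓▓░░░░░░▓▓▓▓▓▓░░░░░░▓▓▓▓▓▓░░░░░    
▓▓▓▓▓▓░░░░░░▓▓▓▓▓▓░░░░░░▓▓▓▓▓▓░░░░░    
▓▓▓▓▓▓░░░░░░▓▓▓▓▓▓░░░░░░▓▓▓▓▓▓░░░░░    
▓▓▓▓▓▓░░░░░░▓▓▓▓▓▓░░░░░░▓▓▓▓▓▓░░░░░    
░░░░░░▓▓▓▓▓▓░░░░░░▓▓▓▓▓▓░░░░░░▓▓▓▓▓    
░░░░░░▓▓▓▓▓▓░░░░░░▓▓▓▓▓▓░░░░░░▓▓▓▓▓    
░░░░░░▓▓▓▓▓▓░░░░░░▓▓▓▓▓▓░░░░░░▓▓▓▓▓    
░░░░░░▓▓▓▓▓▓░░░░░░▓▓▓▓▓▓░░░░░░▓▓▓▓▓    
░░░░░░▓▓▓▓▓▓░░░░░░▓▓▓▓▓▓░░░░░░▓▓▓▓▓    
░░░░░░▓▓▓▓▓▓░░░░░░▓▓▓▓▓▓░░░░░░▓▓▓▓▓    
▓▓▓▓▓▓░░░░░░▓▓▓▓▓▓░░░░░░▓▓▓▓▓▓░░░░░    
▓▓▓▓▓▓░░░░░░▓▓▓▓▓▓░░░░░░▓▓▓▓▓▓░░░░░    
▓▓▓▓▓▓░░░░░░▓▓▓▓▓▓░░░░░░▓▓▓▓▓▓░░░░░    
                                       


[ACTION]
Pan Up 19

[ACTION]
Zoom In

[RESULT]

░░░░░░░░░░░░▓▓▓▓▓▓▓▓▓▓▓▓░░░░░░░░░░░░▓▓▓
░░░░░░░░░░░░▓▓▓▓▓▓▓▓▓▓▓▓░░░░░░░░░░░░▓▓▓
░░░░░░░░░░░░▓▓▓▓▓▓▓▓▓▓▓▓░░░░░░░░░░░░▓▓▓
░░░░░░░░░░░░▓▓▓▓▓▓▓▓▓▓▓▓░░░░░░░░░░░░▓▓▓
░░░░░░░░░░░░▓▓▓▓▓▓▓▓▓▓▓▓░░░░░░░░░░░░▓▓▓
░░░░░░░░░░░░▓▓▓▓▓▓▓▓▓▓▓▓░░░░░░░░░░░░▓▓▓
░░░░░░░░░░░░▓▓▓▓▓▓▓▓▓▓▓▓░░░░░░░░░░░░▓▓▓
░░░░░░░░░░░░▓▓▓▓▓▓▓▓▓▓▓▓░░░░░░░░░░░░▓▓▓
░░░░░░░░░░░░▓▓▓▓▓▓▓▓▓▓▓▓░░░░░░░░░░░░▓▓▓
░░░░░░░░░░░░▓▓▓▓▓▓▓▓▓▓▓▓░░░░░░░░░░░░▓▓▓
░░░░░░░░░░░░▓▓▓▓▓▓▓▓▓▓▓▓░░░░░░░░░░░░▓▓▓
░░░░░░░░░░░░▓▓▓▓▓▓▓▓▓▓▓▓░░░░░░░░░░░░▓▓▓
▓▓▓▓▓▓▓▓▓▓▓▓░░░░░░░░░░░░▓▓▓▓▓▓▓▓▓▓▓▓░░░
▓▓▓▓▓▓▓▓▓▓▓▓░░░░░░░░░░░░▓▓▓▓▓▓▓▓▓▓▓▓░░░
▓▓▓▓▓▓▓▓▓▓▓▓░░░░░░░░░░░░▓▓▓▓▓▓▓▓▓▓▓▓░░░
▓▓▓▓▓▓▓▓▓▓▓▓░░░░░░░░░░░░▓▓▓▓▓▓▓▓▓▓▓▓░░░
▓▓▓▓▓▓▓▓▓▓▓▓░░░░░░░░░░░░▓▓▓▓▓▓▓▓▓▓▓▓░░░
▓▓▓▓▓▓▓▓▓▓▓▓░░░░░░░░░░░░▓▓▓▓▓▓▓▓▓▓▓▓░░░
▓▓▓▓▓▓▓▓▓▓▓▓░░░░░░░░░░░░▓▓▓▓▓▓▓▓▓▓▓▓░░░
▓▓▓▓▓▓▓▓▓▓▓▓░░░░░░░░░░░░▓▓▓▓▓▓▓▓▓▓▓▓░░░
▓▓▓▓▓▓▓▓▓▓▓▓░░░░░░░░░░░░▓▓▓▓▓▓▓▓▓▓▓▓░░░
▓▓▓▓▓▓▓▓▓▓▓▓░░░░░░░░░░░░▓▓▓▓▓▓▓▓▓▓▓▓░░░


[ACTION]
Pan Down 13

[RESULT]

▓▓▓▓▓▓▓▓▓▓▓▓░░░░░░░░░░░░▓▓▓▓▓▓▓▓▓▓▓▓░░░
▓▓▓▓▓▓▓▓▓▓▓▓░░░░░░░░░░░░▓▓▓▓▓▓▓▓▓▓▓▓░░░
▓▓▓▓▓▓▓▓▓▓▓▓░░░░░░░░░░░░▓▓▓▓▓▓▓▓▓▓▓▓░░░
▓▓▓▓▓▓▓▓▓▓▓▓░░░░░░░░░░░░▓▓▓▓▓▓▓▓▓▓▓▓░░░
▓▓▓▓▓▓▓▓▓▓▓▓░░░░░░░░░░░░▓▓▓▓▓▓▓▓▓▓▓▓░░░
▓▓▓▓▓▓▓▓▓▓▓▓░░░░░░░░░░░░▓▓▓▓▓▓▓▓▓▓▓▓░░░
▓▓▓▓▓▓▓▓▓▓▓▓░░░░░░░░░░░░▓▓▓▓▓▓▓▓▓▓▓▓░░░
▓▓▓▓▓▓▓▓▓▓▓▓░░░░░░░░░░░░▓▓▓▓▓▓▓▓▓▓▓▓░░░
▓▓▓▓▓▓▓▓▓▓▓▓░░░░░░░░░░░░▓▓▓▓▓▓▓▓▓▓▓▓░░░
▓▓▓▓▓▓▓▓▓▓▓▓░░░░░░░░░░░░▓▓▓▓▓▓▓▓▓▓▓▓░░░
▓▓▓▓▓▓▓▓▓▓▓▓░░░░░░░░░░░░▓▓▓▓▓▓▓▓▓▓▓▓░░░
░░░░░░░░░░░░▓▓▓▓▓▓▓▓▓▓▓▓░░░░░░░░░░░░▓▓▓
░░░░░░░░░░░░▓▓▓▓▓▓▓▓▓▓▓▓░░░░░░░░░░░░▓▓▓
░░░░░░░░░░░░▓▓▓▓▓▓▓▓▓▓▓▓░░░░░░░░░░░░▓▓▓
░░░░░░░░░░░░▓▓▓▓▓▓▓▓▓▓▓▓░░░░░░░░░░░░▓▓▓
░░░░░░░░░░░░▓▓▓▓▓▓▓▓▓▓▓▓░░░░░░░░░░░░▓▓▓
░░░░░░░░░░░░▓▓▓▓▓▓▓▓▓▓▓▓░░░░░░░░░░░░▓▓▓
░░░░░░░░░░░░▓▓▓▓▓▓▓▓▓▓▓▓░░░░░░░░░░░░▓▓▓
░░░░░░░░░░░░▓▓▓▓▓▓▓▓▓▓▓▓░░░░░░░░░░░░▓▓▓
░░░░░░░░░░░░▓▓▓▓▓▓▓▓▓▓▓▓░░░░░░░░░░░░▓▓▓
░░░░░░░░░░░░▓▓▓▓▓▓▓▓▓▓▓▓░░░░░░░░░░░░▓▓▓
░░░░░░░░░░░░▓▓▓▓▓▓▓▓▓▓▓▓░░░░░░░░░░░░▓▓▓


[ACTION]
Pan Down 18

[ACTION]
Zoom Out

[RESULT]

                                       
                                       
                                       
                                       
                                       
                                       
                                       
                                       
                                       
                                       
                                       
                                       
                                       
                                       
                                       
                                       
                                       
                                       
                                       
                                       
                                       
                                       


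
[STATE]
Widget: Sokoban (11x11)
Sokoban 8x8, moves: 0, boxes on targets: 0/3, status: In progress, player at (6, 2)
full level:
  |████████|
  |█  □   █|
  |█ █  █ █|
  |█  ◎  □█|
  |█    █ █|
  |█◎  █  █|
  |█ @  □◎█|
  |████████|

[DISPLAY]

████████   
█  □   █   
█ █  █ █   
█  ◎  □█   
█    █ █   
█◎  █  █   
█ @  □◎█   
████████   
Moves: 0  0
           
           


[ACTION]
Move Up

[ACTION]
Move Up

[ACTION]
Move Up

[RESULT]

████████   
█  □   █   
█ █  █ █   
█ @◎  □█   
█    █ █   
█◎  █  █   
█    □◎█   
████████   
Moves: 3  0
           
           


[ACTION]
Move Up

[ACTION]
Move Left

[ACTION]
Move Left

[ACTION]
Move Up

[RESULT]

████████   
█  □   █   
█@█  █ █   
█  ◎  □█   
█    █ █   
█◎  █  █   
█    □◎█   
████████   
Moves: 5  0
           
           


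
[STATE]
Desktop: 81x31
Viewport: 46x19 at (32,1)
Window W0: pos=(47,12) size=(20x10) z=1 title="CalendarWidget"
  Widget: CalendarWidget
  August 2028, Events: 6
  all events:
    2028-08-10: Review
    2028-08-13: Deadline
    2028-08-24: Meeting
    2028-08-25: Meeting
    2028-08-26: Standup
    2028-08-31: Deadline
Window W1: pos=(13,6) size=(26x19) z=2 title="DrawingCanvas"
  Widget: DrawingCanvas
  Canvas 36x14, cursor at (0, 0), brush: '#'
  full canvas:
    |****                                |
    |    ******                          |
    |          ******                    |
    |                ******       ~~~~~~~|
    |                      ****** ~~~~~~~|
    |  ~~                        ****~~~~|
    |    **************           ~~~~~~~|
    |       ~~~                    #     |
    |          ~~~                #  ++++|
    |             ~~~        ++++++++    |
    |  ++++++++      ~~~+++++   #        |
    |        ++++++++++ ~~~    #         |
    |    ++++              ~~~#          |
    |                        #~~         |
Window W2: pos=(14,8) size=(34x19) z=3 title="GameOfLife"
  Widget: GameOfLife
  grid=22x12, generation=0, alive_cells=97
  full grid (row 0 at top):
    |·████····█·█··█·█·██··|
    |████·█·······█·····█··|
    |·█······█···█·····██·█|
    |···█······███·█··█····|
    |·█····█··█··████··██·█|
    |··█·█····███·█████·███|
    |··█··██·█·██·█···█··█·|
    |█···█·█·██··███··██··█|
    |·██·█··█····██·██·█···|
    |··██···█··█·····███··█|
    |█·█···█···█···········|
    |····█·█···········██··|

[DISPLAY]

                                              
                                              
                                              
                                              
                                              
━━━━━━┓                                       
      ┃                                       
━━━━━━━━━━━━━━━┓                              
               ┃                              
───────────────┨                              
               ┃                              
·██··          ┃━━━━━━━━━━━━━━━━━━┓           
··█··          ┃ CalendarWidget   ┃           
·██·█          ┃──────────────────┨           
█····          ┃   August 2028    ┃           
·██·█          ┃Mo Tu We Th Fr Sa ┃           
█·███          ┃    1  2  3  4  5 ┃           
█··█·          ┃ 7  8  9 10* 11 12┃           
██··█          ┃14 15 16 17 18 19 ┃           


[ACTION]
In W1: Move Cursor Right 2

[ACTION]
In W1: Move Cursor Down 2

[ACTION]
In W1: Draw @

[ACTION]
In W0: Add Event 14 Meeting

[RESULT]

                                              
                                              
                                              
                                              
                                              
━━━━━━┓                                       
      ┃                                       
━━━━━━━━━━━━━━━┓                              
               ┃                              
───────────────┨                              
               ┃                              
·██··          ┃━━━━━━━━━━━━━━━━━━┓           
··█··          ┃ CalendarWidget   ┃           
·██·█          ┃──────────────────┨           
█····          ┃   August 2028    ┃           
·██·█          ┃Mo Tu We Th Fr Sa ┃           
█·███          ┃    1  2  3  4  5 ┃           
█··█·          ┃ 7  8  9 10* 11 12┃           
██··█          ┃14* 15 16 17 18 19┃           


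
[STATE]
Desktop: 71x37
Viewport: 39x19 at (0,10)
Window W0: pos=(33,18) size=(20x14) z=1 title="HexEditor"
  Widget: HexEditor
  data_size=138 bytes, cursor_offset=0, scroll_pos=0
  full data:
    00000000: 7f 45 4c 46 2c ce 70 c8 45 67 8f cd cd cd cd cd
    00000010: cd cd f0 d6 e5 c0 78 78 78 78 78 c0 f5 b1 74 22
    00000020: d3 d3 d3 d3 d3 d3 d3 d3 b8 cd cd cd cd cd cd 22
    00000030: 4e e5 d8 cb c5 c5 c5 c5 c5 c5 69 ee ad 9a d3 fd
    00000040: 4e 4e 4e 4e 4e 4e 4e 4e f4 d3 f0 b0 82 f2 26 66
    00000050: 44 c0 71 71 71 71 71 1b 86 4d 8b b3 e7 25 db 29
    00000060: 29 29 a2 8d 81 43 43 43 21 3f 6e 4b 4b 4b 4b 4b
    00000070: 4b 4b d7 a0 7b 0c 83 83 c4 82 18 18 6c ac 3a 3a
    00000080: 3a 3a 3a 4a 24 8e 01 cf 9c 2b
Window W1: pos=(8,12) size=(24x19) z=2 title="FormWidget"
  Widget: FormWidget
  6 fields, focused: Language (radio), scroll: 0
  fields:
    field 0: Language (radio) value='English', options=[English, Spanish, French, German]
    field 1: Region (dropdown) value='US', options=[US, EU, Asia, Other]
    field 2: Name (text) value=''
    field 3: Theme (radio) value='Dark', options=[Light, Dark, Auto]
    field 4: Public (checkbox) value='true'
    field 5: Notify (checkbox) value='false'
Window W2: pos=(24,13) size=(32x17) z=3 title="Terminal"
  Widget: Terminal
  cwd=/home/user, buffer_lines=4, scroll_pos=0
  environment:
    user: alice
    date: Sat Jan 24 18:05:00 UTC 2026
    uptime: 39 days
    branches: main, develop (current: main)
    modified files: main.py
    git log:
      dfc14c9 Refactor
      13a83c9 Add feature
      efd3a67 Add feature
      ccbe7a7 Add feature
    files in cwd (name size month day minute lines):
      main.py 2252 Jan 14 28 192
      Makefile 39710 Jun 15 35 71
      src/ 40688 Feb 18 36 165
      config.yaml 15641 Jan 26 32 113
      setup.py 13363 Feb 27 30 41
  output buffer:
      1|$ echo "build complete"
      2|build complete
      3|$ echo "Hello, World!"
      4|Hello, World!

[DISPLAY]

                                       
                                       
        ┏━━━━━━━━━━━━━━━━━━━━━━┓       
        ┃ FormWidget    ┏━━━━━━━━━━━━━━
        ┠───────────────┃ Terminal     
        ┃> Language:   (┠──────────────
        ┃  Region:     [┃$ echo "build 
        ┃  Name:       [┃build complete
        ┃  Theme:      (┃$ echo "Hello,
        ┃  Public:     [┃Hello, World! 
        ┃  Notify:     [┃$ █           
        ┃               ┃              
        ┃               ┃              
        ┃               ┃              
        ┃               ┃              
        ┃               ┃              
        ┃               ┃              
        ┃               ┃              
        ┃               ┃              


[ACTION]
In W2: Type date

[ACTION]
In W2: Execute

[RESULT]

                                       
                                       
        ┏━━━━━━━━━━━━━━━━━━━━━━┓       
        ┃ FormWidget    ┏━━━━━━━━━━━━━━
        ┠───────────────┃ Terminal     
        ┃> Language:   (┠──────────────
        ┃  Region:     [┃$ echo "build 
        ┃  Name:       [┃build complete
        ┃  Theme:      (┃$ echo "Hello,
        ┃  Public:     [┃Hello, World! 
        ┃  Notify:     [┃$ date        
        ┃               ┃Sat Jan 24 18:
        ┃               ┃$ █           
        ┃               ┃              
        ┃               ┃              
        ┃               ┃              
        ┃               ┃              
        ┃               ┃              
        ┃               ┃              


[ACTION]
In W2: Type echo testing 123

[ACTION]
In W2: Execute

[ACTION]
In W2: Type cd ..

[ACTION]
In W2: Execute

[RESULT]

                                       
                                       
        ┏━━━━━━━━━━━━━━━━━━━━━━┓       
        ┃ FormWidget    ┏━━━━━━━━━━━━━━
        ┠───────────────┃ Terminal     
        ┃> Language:   (┠──────────────
        ┃  Region:     [┃$ echo "build 
        ┃  Name:       [┃build complete
        ┃  Theme:      (┃$ echo "Hello,
        ┃  Public:     [┃Hello, World! 
        ┃  Notify:     [┃$ date        
        ┃               ┃Sat Jan 24 18:
        ┃               ┃$ echo testing
        ┃               ┃testing 123   
        ┃               ┃$ cd ..       
        ┃               ┃              
        ┃               ┃$ █           
        ┃               ┃              
        ┃               ┃              


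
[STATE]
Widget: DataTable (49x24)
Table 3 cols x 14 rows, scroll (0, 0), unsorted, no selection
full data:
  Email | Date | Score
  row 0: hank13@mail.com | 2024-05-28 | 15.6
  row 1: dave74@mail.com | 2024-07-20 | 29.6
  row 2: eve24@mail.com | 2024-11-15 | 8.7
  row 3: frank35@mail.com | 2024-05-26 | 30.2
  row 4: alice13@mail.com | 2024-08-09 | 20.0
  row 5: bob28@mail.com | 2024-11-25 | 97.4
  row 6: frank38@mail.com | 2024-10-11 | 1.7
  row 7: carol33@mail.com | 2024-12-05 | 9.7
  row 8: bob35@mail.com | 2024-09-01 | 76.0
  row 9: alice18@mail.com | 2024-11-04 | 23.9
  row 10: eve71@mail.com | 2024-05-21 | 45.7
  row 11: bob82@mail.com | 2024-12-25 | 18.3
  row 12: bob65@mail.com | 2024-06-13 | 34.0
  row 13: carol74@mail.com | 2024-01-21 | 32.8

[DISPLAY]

Email           │Date      │Score                
────────────────┼──────────┼─────                
hank13@mail.com │2024-05-28│15.6                 
dave74@mail.com │2024-07-20│29.6                 
eve24@mail.com  │2024-11-15│8.7                  
frank35@mail.com│2024-05-26│30.2                 
alice13@mail.com│2024-08-09│20.0                 
bob28@mail.com  │2024-11-25│97.4                 
frank38@mail.com│2024-10-11│1.7                  
carol33@mail.com│2024-12-05│9.7                  
bob35@mail.com  │2024-09-01│76.0                 
alice18@mail.com│2024-11-04│23.9                 
eve71@mail.com  │2024-05-21│45.7                 
bob82@mail.com  │2024-12-25│18.3                 
bob65@mail.com  │2024-06-13│34.0                 
carol74@mail.com│2024-01-21│32.8                 
                                                 
                                                 
                                                 
                                                 
                                                 
                                                 
                                                 
                                                 


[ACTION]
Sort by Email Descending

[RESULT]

Email          ▼│Date      │Score                
────────────────┼──────────┼─────                
hank13@mail.com │2024-05-28│15.6                 
frank38@mail.com│2024-10-11│1.7                  
frank35@mail.com│2024-05-26│30.2                 
eve71@mail.com  │2024-05-21│45.7                 
eve24@mail.com  │2024-11-15│8.7                  
dave74@mail.com │2024-07-20│29.6                 
carol74@mail.com│2024-01-21│32.8                 
carol33@mail.com│2024-12-05│9.7                  
bob82@mail.com  │2024-12-25│18.3                 
bob65@mail.com  │2024-06-13│34.0                 
bob35@mail.com  │2024-09-01│76.0                 
bob28@mail.com  │2024-11-25│97.4                 
alice18@mail.com│2024-11-04│23.9                 
alice13@mail.com│2024-08-09│20.0                 
                                                 
                                                 
                                                 
                                                 
                                                 
                                                 
                                                 
                                                 


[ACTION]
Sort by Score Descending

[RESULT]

Email           │Date      │Scor▼                
────────────────┼──────────┼─────                
bob28@mail.com  │2024-11-25│97.4                 
bob35@mail.com  │2024-09-01│76.0                 
eve71@mail.com  │2024-05-21│45.7                 
bob65@mail.com  │2024-06-13│34.0                 
carol74@mail.com│2024-01-21│32.8                 
frank35@mail.com│2024-05-26│30.2                 
dave74@mail.com │2024-07-20│29.6                 
alice18@mail.com│2024-11-04│23.9                 
alice13@mail.com│2024-08-09│20.0                 
bob82@mail.com  │2024-12-25│18.3                 
hank13@mail.com │2024-05-28│15.6                 
carol33@mail.com│2024-12-05│9.7                  
eve24@mail.com  │2024-11-15│8.7                  
frank38@mail.com│2024-10-11│1.7                  
                                                 
                                                 
                                                 
                                                 
                                                 
                                                 
                                                 
                                                 


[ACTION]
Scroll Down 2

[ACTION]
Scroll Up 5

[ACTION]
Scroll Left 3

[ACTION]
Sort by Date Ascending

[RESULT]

Email           │Date     ▲│Score                
────────────────┼──────────┼─────                
carol74@mail.com│2024-01-21│32.8                 
eve71@mail.com  │2024-05-21│45.7                 
frank35@mail.com│2024-05-26│30.2                 
hank13@mail.com │2024-05-28│15.6                 
bob65@mail.com  │2024-06-13│34.0                 
dave74@mail.com │2024-07-20│29.6                 
alice13@mail.com│2024-08-09│20.0                 
bob35@mail.com  │2024-09-01│76.0                 
frank38@mail.com│2024-10-11│1.7                  
alice18@mail.com│2024-11-04│23.9                 
eve24@mail.com  │2024-11-15│8.7                  
bob28@mail.com  │2024-11-25│97.4                 
carol33@mail.com│2024-12-05│9.7                  
bob82@mail.com  │2024-12-25│18.3                 
                                                 
                                                 
                                                 
                                                 
                                                 
                                                 
                                                 
                                                 
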